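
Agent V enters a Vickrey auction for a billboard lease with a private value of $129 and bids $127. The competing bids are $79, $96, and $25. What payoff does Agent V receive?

Payoff = $33.

Highest competing bid: $96.
Agent V's bid $127 is the highest overall, so Agent V wins and pays the second-highest bid, $96.
Payoff = value − price = $129 − $96 = $33.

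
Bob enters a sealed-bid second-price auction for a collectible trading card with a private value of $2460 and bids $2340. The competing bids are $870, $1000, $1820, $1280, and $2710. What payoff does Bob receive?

Highest competing bid: $2710.
Bob's bid $2340 is not the highest, so Bob loses, pays nothing, and earns zero payoff.

$0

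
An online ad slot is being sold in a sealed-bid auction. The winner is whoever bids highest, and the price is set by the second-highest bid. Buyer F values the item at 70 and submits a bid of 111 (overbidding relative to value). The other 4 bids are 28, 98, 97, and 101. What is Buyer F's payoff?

Buyer F's payoff: -31.

Highest competing bid: 101.
Buyer F's bid 111 is the highest overall, so Buyer F wins and pays the second-highest bid, 101.
Payoff = value − price = 70 − 101 = -31.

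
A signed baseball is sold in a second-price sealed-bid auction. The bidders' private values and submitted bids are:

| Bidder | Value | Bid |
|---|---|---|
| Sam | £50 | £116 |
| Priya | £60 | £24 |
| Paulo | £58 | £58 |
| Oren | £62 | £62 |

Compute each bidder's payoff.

Sam -£12, Priya £0, Paulo £0, Oren £0.

Ranking the bids: Sam £116; Oren £62; Paulo £58; Priya £24.
Sam has the top bid and wins; the price is the second-highest bid, £62.
Sam's payoff = £50 − £62 = -£12. All other bidders lose, so their payoff is 0.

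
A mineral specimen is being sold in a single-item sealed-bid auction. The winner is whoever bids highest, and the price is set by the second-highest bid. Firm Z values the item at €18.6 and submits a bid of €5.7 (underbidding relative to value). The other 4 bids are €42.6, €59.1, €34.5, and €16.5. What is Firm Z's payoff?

Highest competing bid: €59.1.
Firm Z's bid €5.7 is not the highest, so Firm Z loses, pays nothing, and earns zero payoff.

Payoff = €0.0.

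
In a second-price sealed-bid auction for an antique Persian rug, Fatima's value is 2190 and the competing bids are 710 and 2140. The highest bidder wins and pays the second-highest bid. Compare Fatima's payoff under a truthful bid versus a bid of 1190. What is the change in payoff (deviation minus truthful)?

The highest competing bid is 2140.
Bidding truthfully at 2190: Fatima has the top bid, wins, and pays the second-highest bid 2140. Payoff = 2190 − 2140 = 50.
Bidding 1190: the top bid is 2140 (a rival), so Fatima loses. Payoff = 0.
Change = 0 − 50 = -50.
Deviating from a truthful bid can only lose payoff in a second-price auction — never gain.

-50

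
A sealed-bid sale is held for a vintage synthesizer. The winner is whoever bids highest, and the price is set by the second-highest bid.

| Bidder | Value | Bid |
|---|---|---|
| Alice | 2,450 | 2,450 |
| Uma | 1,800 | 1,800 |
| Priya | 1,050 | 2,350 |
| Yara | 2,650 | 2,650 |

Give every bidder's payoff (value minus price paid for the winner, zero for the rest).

Sorted high to low: Yara 2,650; Alice 2,450; Priya 2,350; Uma 1,800.
Yara has the top bid and wins; the price is the second-highest bid, 2,450.
Yara's payoff = 2,650 − 2,450 = 200. All other bidders lose, so their payoff is 0.

Payoffs: Alice 0, Uma 0, Priya 0, Yara 200.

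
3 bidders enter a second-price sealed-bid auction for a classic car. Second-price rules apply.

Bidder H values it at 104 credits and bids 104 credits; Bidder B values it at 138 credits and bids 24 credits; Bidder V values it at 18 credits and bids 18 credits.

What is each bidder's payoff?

Bidder H 80 credits, Bidder B 0 credits, Bidder V 0 credits.

Ordered from highest: Bidder H 104 credits, then Bidder B 24 credits, then Bidder V 18 credits.
Bidder H has the top bid and wins; the price is the second-highest bid, 24 credits.
Bidder H's payoff = 104 credits − 24 credits = 80 credits. All other bidders lose, so their payoff is 0.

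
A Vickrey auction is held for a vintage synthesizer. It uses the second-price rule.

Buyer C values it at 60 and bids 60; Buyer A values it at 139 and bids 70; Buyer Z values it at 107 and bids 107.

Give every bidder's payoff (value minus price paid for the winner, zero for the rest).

Buyer C 0, Buyer A 0, Buyer Z 37.

Ordered from highest: Buyer Z 107, then Buyer A 70, then Buyer C 60.
Buyer Z has the top bid and wins; the price is the second-highest bid, 70.
Buyer Z's payoff = 107 − 70 = 37. All other bidders lose, so their payoff is 0.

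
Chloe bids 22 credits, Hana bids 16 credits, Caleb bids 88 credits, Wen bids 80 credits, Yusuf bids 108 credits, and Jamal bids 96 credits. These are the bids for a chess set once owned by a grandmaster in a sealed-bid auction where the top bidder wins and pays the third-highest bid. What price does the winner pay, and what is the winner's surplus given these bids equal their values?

The winner pays 88 credits for a surplus of 20 credits.

Sorted high to low: Yusuf 108 credits, then Jamal 96 credits, then Caleb 88 credits, then Wen 80 credits, then Chloe 22 credits, then Hana 16 credits.
Yusuf is the highest bidder, so Yusuf wins.
Under the third-price rule, the price is the third-highest bid: 88 credits.
Surplus = 108 credits − 88 credits = 20 credits.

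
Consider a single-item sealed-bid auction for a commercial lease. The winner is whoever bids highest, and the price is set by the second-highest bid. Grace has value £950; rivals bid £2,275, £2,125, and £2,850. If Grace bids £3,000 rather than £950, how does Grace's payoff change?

The highest competing bid is £2,850.
Bidding truthfully at £950: the top bid is £2,850 (a rival), so Grace loses. Payoff = £0.
Bidding £3,000: Grace has the top bid, wins, and pays the second-highest bid £2,850. Payoff = £950 − £2,850 = -£1,900.
Change = -£1,900 − £0 = -£1,900.

-£1,900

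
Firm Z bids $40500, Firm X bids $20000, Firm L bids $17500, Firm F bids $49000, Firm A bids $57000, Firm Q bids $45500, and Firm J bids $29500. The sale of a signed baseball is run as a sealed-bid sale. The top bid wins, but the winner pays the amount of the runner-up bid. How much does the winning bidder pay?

Ranking the bids: Firm A $57000, then Firm F $49000, then Firm Q $45500, then Firm Z $40500, then Firm J $29500, then Firm X $20000, then Firm L $17500.
Firm A has the highest bid, so Firm A wins.
The second-highest bid is $49000, so that is what Firm A pays.

Price paid: $49000.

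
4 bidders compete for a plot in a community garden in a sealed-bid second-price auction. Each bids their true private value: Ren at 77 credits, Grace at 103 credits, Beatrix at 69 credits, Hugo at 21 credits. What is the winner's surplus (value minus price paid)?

Ranking the bids: Grace 103 credits, then Ren 77 credits, then Beatrix 69 credits, then Hugo 21 credits.
Grace wins with the top bid and pays the second-highest, 77 credits.
Surplus = 103 credits − 77 credits = 26 credits.

26 credits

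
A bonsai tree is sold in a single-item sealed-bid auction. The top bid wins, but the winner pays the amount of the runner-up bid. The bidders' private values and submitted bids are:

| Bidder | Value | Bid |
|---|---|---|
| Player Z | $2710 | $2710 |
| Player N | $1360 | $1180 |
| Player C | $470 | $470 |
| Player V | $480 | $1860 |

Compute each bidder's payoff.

Bids in descending order: Player Z $2710 > Player V $1860 > Player N $1180 > Player C $470.
Player Z has the top bid and wins; the price is the second-highest bid, $1860.
Player Z's payoff = $2710 − $1860 = $850. All other bidders lose, so their payoff is 0.

Player Z $850, Player N $0, Player C $0, Player V $0.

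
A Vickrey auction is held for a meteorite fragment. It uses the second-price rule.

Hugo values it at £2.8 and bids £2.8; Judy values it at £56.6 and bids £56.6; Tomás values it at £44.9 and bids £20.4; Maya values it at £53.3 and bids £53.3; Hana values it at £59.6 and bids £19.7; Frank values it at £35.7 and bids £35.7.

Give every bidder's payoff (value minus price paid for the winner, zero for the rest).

Bids in descending order: Judy £56.6 > Maya £53.3 > Frank £35.7 > Tomás £20.4 > Hana £19.7 > Hugo £2.8.
Judy has the top bid and wins; the price is the second-highest bid, £53.3.
Judy's payoff = £56.6 − £53.3 = £3.3. All other bidders lose, so their payoff is 0.

Hugo £0.0, Judy £3.3, Tomás £0.0, Maya £0.0, Hana £0.0, Frank £0.0.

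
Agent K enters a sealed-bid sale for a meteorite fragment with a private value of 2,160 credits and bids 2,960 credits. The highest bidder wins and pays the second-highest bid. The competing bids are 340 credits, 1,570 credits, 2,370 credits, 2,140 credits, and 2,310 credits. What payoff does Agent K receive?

-210 credits

Highest competing bid: 2,370 credits.
Agent K's bid 2,960 credits is the highest overall, so Agent K wins and pays the second-highest bid, 2,370 credits.
Payoff = value − price = 2,160 credits − 2,370 credits = -210 credits.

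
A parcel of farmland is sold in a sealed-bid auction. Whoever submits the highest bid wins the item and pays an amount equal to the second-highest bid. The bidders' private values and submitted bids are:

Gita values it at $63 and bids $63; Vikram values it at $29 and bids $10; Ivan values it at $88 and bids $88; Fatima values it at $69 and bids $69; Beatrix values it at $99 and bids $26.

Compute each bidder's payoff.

Bids in descending order: Ivan $88 > Fatima $69 > Gita $63 > Beatrix $26 > Vikram $10.
Ivan has the top bid and wins; the price is the second-highest bid, $69.
Ivan's payoff = $88 − $69 = $19. All other bidders lose, so their payoff is 0.

Payoffs: Gita $0, Vikram $0, Ivan $19, Fatima $0, Beatrix $0.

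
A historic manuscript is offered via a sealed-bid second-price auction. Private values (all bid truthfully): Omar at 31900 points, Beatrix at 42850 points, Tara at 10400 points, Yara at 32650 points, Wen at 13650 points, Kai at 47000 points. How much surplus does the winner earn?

Bids in descending order: Kai 47000 points; Beatrix 42850 points; Yara 32650 points; Omar 31900 points; Wen 13650 points; Tara 10400 points.
Kai wins with the top bid and pays the second-highest, 42850 points.
Surplus = 47000 points − 42850 points = 4150 points.

Surplus = 4150 points.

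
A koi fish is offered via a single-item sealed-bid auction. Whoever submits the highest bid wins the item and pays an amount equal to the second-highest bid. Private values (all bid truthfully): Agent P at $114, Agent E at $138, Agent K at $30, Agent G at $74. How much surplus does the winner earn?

Surplus = $24.

Sorted high to low: Agent E $138 > Agent P $114 > Agent G $74 > Agent K $30.
Agent E wins with the top bid and pays the second-highest, $114.
Surplus = $138 − $114 = $24.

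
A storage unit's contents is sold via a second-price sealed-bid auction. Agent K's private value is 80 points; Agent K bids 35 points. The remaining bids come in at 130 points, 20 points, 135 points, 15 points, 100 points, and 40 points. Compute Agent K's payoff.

Agent K's payoff: 0 points.

Highest competing bid: 135 points.
Agent K's bid 35 points is not the highest, so Agent K loses, pays nothing, and earns zero payoff.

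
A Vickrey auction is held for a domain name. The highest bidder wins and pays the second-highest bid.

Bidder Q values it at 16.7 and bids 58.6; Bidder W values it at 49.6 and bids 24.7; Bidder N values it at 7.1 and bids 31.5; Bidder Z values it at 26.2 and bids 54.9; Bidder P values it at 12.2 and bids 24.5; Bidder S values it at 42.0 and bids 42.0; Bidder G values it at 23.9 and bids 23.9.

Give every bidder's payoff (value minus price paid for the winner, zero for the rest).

Payoffs: Bidder Q -38.2, Bidder W 0.0, Bidder N 0.0, Bidder Z 0.0, Bidder P 0.0, Bidder S 0.0, Bidder G 0.0.

Ranking the bids: Bidder Q 58.6; Bidder Z 54.9; Bidder S 42.0; Bidder N 31.5; Bidder W 24.7; Bidder P 24.5; Bidder G 23.9.
Bidder Q has the top bid and wins; the price is the second-highest bid, 54.9.
Bidder Q's payoff = 16.7 − 54.9 = -38.2. All other bidders lose, so their payoff is 0.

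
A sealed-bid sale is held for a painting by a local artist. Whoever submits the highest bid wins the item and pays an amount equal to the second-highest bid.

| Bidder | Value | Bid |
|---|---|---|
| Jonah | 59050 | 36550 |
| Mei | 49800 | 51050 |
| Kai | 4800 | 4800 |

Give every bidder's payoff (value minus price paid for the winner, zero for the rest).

Sorted high to low: Mei 51050 > Jonah 36550 > Kai 4800.
Mei has the top bid and wins; the price is the second-highest bid, 36550.
Mei's payoff = 49800 − 36550 = 13250. All other bidders lose, so their payoff is 0.

Payoffs: Jonah 0, Mei 13250, Kai 0.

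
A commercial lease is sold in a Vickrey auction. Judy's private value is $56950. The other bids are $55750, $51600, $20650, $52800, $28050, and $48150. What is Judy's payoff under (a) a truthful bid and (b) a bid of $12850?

The highest competing bid is $55750.
Bidding truthfully at $56950: Judy has the top bid, wins, and pays the second-highest bid $55750. Payoff = $56950 − $55750 = $1200.
Bidding $12850: the top bid is $55750 (a rival), so Judy loses. Payoff = $0.
Deviating from a truthful bid can only lose payoff in a second-price auction — never gain.

Truthful: $1200; alternative: $0.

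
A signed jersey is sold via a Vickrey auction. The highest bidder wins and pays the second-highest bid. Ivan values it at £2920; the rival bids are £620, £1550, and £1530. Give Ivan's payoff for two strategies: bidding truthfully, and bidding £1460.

Truthful: £1370; alternative: £0.

The highest competing bid is £1550.
Bidding truthfully at £2920: Ivan has the top bid, wins, and pays the second-highest bid £1550. Payoff = £2920 − £1550 = £1370.
Bidding £1460: the top bid is £1550 (a rival), so Ivan loses. Payoff = £0.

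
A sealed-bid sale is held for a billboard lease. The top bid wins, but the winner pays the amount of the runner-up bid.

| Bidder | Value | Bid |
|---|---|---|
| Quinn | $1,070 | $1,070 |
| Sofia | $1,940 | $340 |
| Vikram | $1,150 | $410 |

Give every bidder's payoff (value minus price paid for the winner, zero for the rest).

Quinn $660, Sofia $0, Vikram $0.

Sorted high to low: Quinn $1,070 > Vikram $410 > Sofia $340.
Quinn has the top bid and wins; the price is the second-highest bid, $410.
Quinn's payoff = $1,070 − $410 = $660. All other bidders lose, so their payoff is 0.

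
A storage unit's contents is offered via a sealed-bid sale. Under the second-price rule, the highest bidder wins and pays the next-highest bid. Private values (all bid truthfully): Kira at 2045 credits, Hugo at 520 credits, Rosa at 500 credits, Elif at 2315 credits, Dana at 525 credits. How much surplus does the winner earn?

Sorted high to low: Elif 2315 credits; Kira 2045 credits; Dana 525 credits; Hugo 520 credits; Rosa 500 credits.
Elif wins with the top bid and pays the second-highest, 2045 credits.
Surplus = 2315 credits − 2045 credits = 270 credits.

Surplus = 270 credits.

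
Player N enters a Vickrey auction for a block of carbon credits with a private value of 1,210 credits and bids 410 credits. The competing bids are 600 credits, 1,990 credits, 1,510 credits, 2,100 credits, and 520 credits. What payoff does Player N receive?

Player N's payoff: 0 credits.

Highest competing bid: 2,100 credits.
Player N's bid 410 credits is not the highest, so Player N loses, pays nothing, and earns zero payoff.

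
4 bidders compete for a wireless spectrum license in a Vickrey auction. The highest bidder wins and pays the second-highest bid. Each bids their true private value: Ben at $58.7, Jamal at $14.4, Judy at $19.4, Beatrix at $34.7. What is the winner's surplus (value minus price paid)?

Ranking the bids: Ben $58.7 > Beatrix $34.7 > Judy $19.4 > Jamal $14.4.
Ben wins with the top bid and pays the second-highest, $34.7.
Surplus = $58.7 − $34.7 = $24.0.

$24.0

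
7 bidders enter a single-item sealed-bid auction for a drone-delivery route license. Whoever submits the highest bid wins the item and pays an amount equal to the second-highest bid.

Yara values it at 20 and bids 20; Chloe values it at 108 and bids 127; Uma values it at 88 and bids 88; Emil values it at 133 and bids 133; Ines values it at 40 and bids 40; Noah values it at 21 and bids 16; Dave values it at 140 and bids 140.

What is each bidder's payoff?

Bids in descending order: Dave 140 > Emil 133 > Chloe 127 > Uma 88 > Ines 40 > Yara 20 > Noah 16.
Dave has the top bid and wins; the price is the second-highest bid, 133.
Dave's payoff = 140 − 133 = 7. All other bidders lose, so their payoff is 0.

Yara 0, Chloe 0, Uma 0, Emil 0, Ines 0, Noah 0, Dave 7.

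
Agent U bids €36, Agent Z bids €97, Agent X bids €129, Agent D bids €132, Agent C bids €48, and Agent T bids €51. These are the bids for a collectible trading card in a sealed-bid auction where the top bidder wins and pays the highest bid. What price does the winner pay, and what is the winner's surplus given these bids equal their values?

The winner pays €132 for a surplus of €0.

Ordered from highest: Agent D €132; Agent X €129; Agent Z €97; Agent T €51; Agent C €48; Agent U €36.
Agent D is the highest bidder, so Agent D wins.
Under the first-price rule, the price is the highest bid: €132.
Surplus = €132 − €132 = €0.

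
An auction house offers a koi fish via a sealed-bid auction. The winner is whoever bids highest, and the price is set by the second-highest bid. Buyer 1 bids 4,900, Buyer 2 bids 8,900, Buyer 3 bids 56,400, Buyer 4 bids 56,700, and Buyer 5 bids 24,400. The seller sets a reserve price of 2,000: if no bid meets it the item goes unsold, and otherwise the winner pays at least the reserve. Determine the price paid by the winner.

Ordered from highest: Buyer 4 56,700, then Buyer 3 56,400, then Buyer 5 24,400, then Buyer 2 8,900, then Buyer 1 4,900.
Buyer 4 has the highest bid, so Buyer 4 wins.
The second-highest bid is 56,400, which exceeds the reserve, so that sets the price.

The winner pays 56,400.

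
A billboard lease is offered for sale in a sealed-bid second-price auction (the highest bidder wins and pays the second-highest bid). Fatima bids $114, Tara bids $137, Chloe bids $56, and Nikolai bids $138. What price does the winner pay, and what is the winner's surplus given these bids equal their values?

Bids in descending order: Nikolai $138, then Tara $137, then Fatima $114, then Chloe $56.
Nikolai is the highest bidder, so Nikolai wins.
Under the second-price rule, the price is the second-highest bid: $137.
Surplus = $138 − $137 = $1.

The winner pays $137 for a surplus of $1.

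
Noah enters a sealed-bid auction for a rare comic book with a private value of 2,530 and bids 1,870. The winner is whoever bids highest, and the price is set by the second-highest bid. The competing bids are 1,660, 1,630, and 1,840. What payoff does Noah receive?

Highest competing bid: 1,840.
Noah's bid 1,870 is the highest overall, so Noah wins and pays the second-highest bid, 1,840.
Payoff = value − price = 2,530 − 1,840 = 690.

Noah's payoff: 690.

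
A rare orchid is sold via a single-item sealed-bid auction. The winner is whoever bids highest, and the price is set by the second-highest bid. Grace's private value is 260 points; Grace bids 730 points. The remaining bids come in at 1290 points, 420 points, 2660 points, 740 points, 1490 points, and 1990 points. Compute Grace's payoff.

Payoff = 0 points.

Highest competing bid: 2660 points.
Grace's bid 730 points is not the highest, so Grace loses, pays nothing, and earns zero payoff.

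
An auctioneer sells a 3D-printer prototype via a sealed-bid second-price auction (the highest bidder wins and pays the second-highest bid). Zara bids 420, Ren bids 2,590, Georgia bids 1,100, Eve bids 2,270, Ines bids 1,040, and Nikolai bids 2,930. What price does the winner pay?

Sorted high to low: Nikolai 2,930 > Ren 2,590 > Eve 2,270 > Georgia 1,100 > Ines 1,040 > Zara 420.
Nikolai is the highest bidder, so Nikolai wins.
Under the second-price rule, the price is the second-highest bid: 2,590.

2,590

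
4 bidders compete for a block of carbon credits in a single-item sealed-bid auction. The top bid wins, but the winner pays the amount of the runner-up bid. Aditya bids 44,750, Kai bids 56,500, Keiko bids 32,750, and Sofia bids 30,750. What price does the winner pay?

44,750

Sorted high to low: Kai 56,500, then Aditya 44,750, then Keiko 32,750, then Sofia 30,750.
Kai has the highest bid, so Kai wins.
The second-highest bid is 44,750, so that is what Kai pays.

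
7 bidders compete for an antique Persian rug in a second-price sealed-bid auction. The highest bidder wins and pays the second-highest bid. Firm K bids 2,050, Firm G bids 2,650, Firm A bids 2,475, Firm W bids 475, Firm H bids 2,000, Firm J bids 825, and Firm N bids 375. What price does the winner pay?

2,475

Bids in descending order: Firm G 2,650 > Firm A 2,475 > Firm K 2,050 > Firm H 2,000 > Firm J 825 > Firm W 475 > Firm N 375.
Firm G has the highest bid, so Firm G wins.
The second-highest bid is 2,475, so that is what Firm G pays.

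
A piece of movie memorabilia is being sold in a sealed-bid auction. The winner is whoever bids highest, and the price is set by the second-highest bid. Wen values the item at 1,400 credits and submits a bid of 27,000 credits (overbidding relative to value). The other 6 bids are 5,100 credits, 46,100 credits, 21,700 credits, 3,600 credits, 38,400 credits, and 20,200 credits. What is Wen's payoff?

0 credits

Highest competing bid: 46,100 credits.
Wen's bid 27,000 credits is not the highest, so Wen loses, pays nothing, and earns zero payoff.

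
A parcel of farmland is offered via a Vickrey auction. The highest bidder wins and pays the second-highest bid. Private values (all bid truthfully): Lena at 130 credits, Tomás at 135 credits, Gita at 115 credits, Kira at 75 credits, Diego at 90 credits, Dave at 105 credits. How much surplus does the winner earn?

Surplus = 5 credits.

Ordered from highest: Tomás 135 credits > Lena 130 credits > Gita 115 credits > Dave 105 credits > Diego 90 credits > Kira 75 credits.
Tomás wins with the top bid and pays the second-highest, 130 credits.
Surplus = 135 credits − 130 credits = 5 credits.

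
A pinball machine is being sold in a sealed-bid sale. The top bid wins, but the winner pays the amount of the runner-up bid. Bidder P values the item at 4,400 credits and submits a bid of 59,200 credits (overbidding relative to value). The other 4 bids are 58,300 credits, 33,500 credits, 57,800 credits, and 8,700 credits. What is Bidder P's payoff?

Bidder P's payoff: -53,900 credits.

Highest competing bid: 58,300 credits.
Bidder P's bid 59,200 credits is the highest overall, so Bidder P wins and pays the second-highest bid, 58,300 credits.
Payoff = value − price = 4,400 credits − 58,300 credits = -53,900 credits.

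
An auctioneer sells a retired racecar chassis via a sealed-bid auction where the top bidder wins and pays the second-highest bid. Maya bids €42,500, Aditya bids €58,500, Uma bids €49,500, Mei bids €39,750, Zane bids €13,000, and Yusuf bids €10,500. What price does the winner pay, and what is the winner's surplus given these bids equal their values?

The winner pays €49,500 for a surplus of €9,000.

Bids in descending order: Aditya €58,500 > Uma €49,500 > Maya €42,500 > Mei €39,750 > Zane €13,000 > Yusuf €10,500.
Aditya is the highest bidder, so Aditya wins.
Under the second-price rule, the price is the second-highest bid: €49,500.
Surplus = €58,500 − €49,500 = €9,000.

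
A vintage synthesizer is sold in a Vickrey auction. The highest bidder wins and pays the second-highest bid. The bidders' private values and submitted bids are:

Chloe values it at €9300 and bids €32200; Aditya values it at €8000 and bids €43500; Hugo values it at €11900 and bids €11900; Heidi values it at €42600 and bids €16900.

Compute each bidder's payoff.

Chloe €0, Aditya -€24200, Hugo €0, Heidi €0.

Ranking the bids: Aditya €43500; Chloe €32200; Heidi €16900; Hugo €11900.
Aditya has the top bid and wins; the price is the second-highest bid, €32200.
Aditya's payoff = €8000 − €32200 = -€24200. All other bidders lose, so their payoff is 0.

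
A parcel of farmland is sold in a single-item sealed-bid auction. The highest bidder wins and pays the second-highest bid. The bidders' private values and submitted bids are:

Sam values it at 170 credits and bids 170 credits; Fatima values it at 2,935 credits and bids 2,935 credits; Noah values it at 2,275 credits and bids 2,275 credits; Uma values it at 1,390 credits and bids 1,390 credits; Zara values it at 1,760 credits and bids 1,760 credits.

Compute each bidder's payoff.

Ranking the bids: Fatima 2,935 credits > Noah 2,275 credits > Zara 1,760 credits > Uma 1,390 credits > Sam 170 credits.
Fatima has the top bid and wins; the price is the second-highest bid, 2,275 credits.
Fatima's payoff = 2,935 credits − 2,275 credits = 660 credits. All other bidders lose, so their payoff is 0.

Sam 0 credits, Fatima 660 credits, Noah 0 credits, Uma 0 credits, Zara 0 credits.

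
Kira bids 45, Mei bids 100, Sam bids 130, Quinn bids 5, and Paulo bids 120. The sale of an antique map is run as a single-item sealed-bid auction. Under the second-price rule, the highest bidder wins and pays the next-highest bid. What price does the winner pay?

Ranking the bids: Sam 130, then Paulo 120, then Mei 100, then Kira 45, then Quinn 5.
Sam has the highest bid, so Sam wins.
The second-highest bid is 120, so that is what Sam pays.

The winner pays 120.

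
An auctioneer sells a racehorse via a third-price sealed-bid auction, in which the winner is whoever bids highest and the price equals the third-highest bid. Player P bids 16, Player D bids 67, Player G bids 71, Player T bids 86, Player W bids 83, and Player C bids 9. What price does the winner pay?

71

Ranking the bids: Player T 86; Player W 83; Player G 71; Player D 67; Player P 16; Player C 9.
Player T is the highest bidder, so Player T wins.
Under the third-price rule, the price is the third-highest bid: 71.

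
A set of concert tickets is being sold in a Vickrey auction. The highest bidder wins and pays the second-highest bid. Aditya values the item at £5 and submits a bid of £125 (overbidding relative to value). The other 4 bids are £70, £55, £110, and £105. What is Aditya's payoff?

Highest competing bid: £110.
Aditya's bid £125 is the highest overall, so Aditya wins and pays the second-highest bid, £110.
Payoff = value − price = £5 − £110 = -£105.
Overbidding won the item at a price above value — truthful bidding would have avoided this loss.

Payoff = -£105.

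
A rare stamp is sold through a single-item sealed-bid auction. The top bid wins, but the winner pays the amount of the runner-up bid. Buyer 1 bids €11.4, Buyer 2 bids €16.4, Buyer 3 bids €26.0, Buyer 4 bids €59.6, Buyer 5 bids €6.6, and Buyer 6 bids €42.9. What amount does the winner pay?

The winner pays €42.9.

Bids in descending order: Buyer 4 €59.6; Buyer 6 €42.9; Buyer 3 €26.0; Buyer 2 €16.4; Buyer 1 €11.4; Buyer 5 €6.6.
Buyer 4 has the highest bid, so Buyer 4 wins.
The second-highest bid is €42.9, so that is what Buyer 4 pays.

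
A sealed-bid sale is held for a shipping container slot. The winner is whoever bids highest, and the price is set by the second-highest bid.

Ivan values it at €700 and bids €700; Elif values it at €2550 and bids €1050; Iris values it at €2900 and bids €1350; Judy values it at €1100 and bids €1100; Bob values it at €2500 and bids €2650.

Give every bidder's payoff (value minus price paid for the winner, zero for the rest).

Payoffs: Ivan €0, Elif €0, Iris €0, Judy €0, Bob €1150.

Sorted high to low: Bob €2650 > Iris €1350 > Judy €1100 > Elif €1050 > Ivan €700.
Bob has the top bid and wins; the price is the second-highest bid, €1350.
Bob's payoff = €2500 − €1350 = €1150. All other bidders lose, so their payoff is 0.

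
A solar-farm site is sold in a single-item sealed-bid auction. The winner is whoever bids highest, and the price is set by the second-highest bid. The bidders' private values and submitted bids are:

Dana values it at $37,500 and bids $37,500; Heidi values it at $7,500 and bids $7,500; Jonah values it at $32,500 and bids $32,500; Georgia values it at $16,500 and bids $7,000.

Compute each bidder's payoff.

Bids in descending order: Dana $37,500 > Jonah $32,500 > Heidi $7,500 > Georgia $7,000.
Dana has the top bid and wins; the price is the second-highest bid, $32,500.
Dana's payoff = $37,500 − $32,500 = $5,000. All other bidders lose, so their payoff is 0.

Payoffs: Dana $5,000, Heidi $0, Jonah $0, Georgia $0.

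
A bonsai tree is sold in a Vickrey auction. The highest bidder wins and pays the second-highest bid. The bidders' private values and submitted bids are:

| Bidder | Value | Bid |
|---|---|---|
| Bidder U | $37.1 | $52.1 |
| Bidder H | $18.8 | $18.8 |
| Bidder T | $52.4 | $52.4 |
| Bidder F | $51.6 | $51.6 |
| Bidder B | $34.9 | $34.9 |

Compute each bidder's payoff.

Bidder U $0.0, Bidder H $0.0, Bidder T $0.3, Bidder F $0.0, Bidder B $0.0.

Bids in descending order: Bidder T $52.4 > Bidder U $52.1 > Bidder F $51.6 > Bidder B $34.9 > Bidder H $18.8.
Bidder T has the top bid and wins; the price is the second-highest bid, $52.1.
Bidder T's payoff = $52.4 − $52.1 = $0.3. All other bidders lose, so their payoff is 0.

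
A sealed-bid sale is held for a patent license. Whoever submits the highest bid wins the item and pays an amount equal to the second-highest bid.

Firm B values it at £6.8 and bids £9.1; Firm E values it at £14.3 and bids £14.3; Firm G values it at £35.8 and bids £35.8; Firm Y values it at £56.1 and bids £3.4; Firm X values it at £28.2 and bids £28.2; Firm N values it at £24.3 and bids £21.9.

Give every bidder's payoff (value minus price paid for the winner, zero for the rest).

Bids in descending order: Firm G £35.8 > Firm X £28.2 > Firm N £21.9 > Firm E £14.3 > Firm B £9.1 > Firm Y £3.4.
Firm G has the top bid and wins; the price is the second-highest bid, £28.2.
Firm G's payoff = £35.8 − £28.2 = £7.6. All other bidders lose, so their payoff is 0.

Payoffs: Firm B £0.0, Firm E £0.0, Firm G £7.6, Firm Y £0.0, Firm X £0.0, Firm N £0.0.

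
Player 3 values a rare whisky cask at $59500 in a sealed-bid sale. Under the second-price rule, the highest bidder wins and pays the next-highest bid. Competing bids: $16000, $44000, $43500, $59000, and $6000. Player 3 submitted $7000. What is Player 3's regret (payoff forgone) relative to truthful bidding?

Payoff forgone: $500.

The highest competing bid is $59000.
Bidding truthfully at $59500: Player 3 has the top bid, wins, and pays the second-highest bid $59000. Payoff = $59500 − $59000 = $500.
Bidding $7000: the top bid is $59000 (a rival), so Player 3 loses. Payoff = $0.
Regret = truthful payoff − actual payoff = $500 − $0 = $500.
This is the dominant-strategy logic: truthful bidding weakly beats any alternative.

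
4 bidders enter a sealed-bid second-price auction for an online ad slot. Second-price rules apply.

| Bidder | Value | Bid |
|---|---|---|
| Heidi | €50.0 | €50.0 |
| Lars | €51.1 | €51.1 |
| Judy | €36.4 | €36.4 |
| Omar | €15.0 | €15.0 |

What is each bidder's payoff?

Ordered from highest: Lars €51.1; Heidi €50.0; Judy €36.4; Omar €15.0.
Lars has the top bid and wins; the price is the second-highest bid, €50.0.
Lars's payoff = €51.1 − €50.0 = €1.1. All other bidders lose, so their payoff is 0.

Heidi €0.0, Lars €1.1, Judy €0.0, Omar €0.0.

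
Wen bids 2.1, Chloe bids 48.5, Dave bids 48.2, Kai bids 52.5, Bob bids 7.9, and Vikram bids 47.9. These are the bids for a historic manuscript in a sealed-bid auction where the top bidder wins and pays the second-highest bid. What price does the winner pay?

Sorted high to low: Kai 52.5 > Chloe 48.5 > Dave 48.2 > Vikram 47.9 > Bob 7.9 > Wen 2.1.
Kai is the highest bidder, so Kai wins.
Under the second-price rule, the price is the second-highest bid: 48.5.

The winner pays 48.5.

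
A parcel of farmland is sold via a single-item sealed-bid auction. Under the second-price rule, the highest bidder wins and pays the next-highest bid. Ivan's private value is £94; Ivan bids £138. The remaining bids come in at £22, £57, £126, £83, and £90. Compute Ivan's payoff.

Payoff = -£32.

Highest competing bid: £126.
Ivan's bid £138 is the highest overall, so Ivan wins and pays the second-highest bid, £126.
Payoff = value − price = £94 − £126 = -£32.
Overbidding won the item at a price above value — truthful bidding would have avoided this loss.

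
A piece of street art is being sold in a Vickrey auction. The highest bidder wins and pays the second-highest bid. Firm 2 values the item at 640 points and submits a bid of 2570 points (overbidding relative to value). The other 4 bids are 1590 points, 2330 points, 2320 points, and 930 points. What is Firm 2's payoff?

Payoff = -1690 points.

Highest competing bid: 2330 points.
Firm 2's bid 2570 points is the highest overall, so Firm 2 wins and pays the second-highest bid, 2330 points.
Payoff = value − price = 640 points − 2330 points = -1690 points.
Overbidding won the item at a price above value — truthful bidding would have avoided this loss.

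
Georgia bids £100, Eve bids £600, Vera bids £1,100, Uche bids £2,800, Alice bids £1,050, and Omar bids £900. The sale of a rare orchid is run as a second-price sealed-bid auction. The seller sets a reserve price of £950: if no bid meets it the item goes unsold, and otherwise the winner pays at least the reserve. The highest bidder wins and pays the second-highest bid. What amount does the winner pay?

The winner pays £1,100.

Bids in descending order: Uche £2,800 > Vera £1,100 > Alice £1,050 > Omar £900 > Eve £600 > Georgia £100.
Uche has the highest bid, so Uche wins.
The second-highest bid is £1,100, which exceeds the reserve, so that sets the price.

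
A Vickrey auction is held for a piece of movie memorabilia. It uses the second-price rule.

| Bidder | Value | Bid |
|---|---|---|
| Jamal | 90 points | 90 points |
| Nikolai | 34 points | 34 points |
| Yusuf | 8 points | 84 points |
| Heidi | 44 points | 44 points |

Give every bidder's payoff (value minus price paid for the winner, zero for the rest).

Bids in descending order: Jamal 90 points, then Yusuf 84 points, then Heidi 44 points, then Nikolai 34 points.
Jamal has the top bid and wins; the price is the second-highest bid, 84 points.
Jamal's payoff = 90 points − 84 points = 6 points. All other bidders lose, so their payoff is 0.

Payoffs: Jamal 6 points, Nikolai 0 points, Yusuf 0 points, Heidi 0 points.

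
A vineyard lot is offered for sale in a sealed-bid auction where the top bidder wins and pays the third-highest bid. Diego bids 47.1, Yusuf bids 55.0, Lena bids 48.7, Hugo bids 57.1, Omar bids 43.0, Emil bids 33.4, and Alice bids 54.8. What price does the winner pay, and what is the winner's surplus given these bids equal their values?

Ordered from highest: Hugo 57.1 > Yusuf 55.0 > Alice 54.8 > Lena 48.7 > Diego 47.1 > Omar 43.0 > Emil 33.4.
Hugo is the highest bidder, so Hugo wins.
Under the third-price rule, the price is the third-highest bid: 54.8.
Surplus = 57.1 − 54.8 = 2.3.

The winner pays 54.8 for a surplus of 2.3.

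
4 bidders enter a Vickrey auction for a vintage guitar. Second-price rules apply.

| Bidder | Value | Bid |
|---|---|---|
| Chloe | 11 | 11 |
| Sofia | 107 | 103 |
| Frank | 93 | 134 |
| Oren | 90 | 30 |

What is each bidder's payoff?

Payoffs: Chloe 0, Sofia 0, Frank -10, Oren 0.

Sorted high to low: Frank 134 > Sofia 103 > Oren 30 > Chloe 11.
Frank has the top bid and wins; the price is the second-highest bid, 103.
Frank's payoff = 93 − 103 = -10. All other bidders lose, so their payoff is 0.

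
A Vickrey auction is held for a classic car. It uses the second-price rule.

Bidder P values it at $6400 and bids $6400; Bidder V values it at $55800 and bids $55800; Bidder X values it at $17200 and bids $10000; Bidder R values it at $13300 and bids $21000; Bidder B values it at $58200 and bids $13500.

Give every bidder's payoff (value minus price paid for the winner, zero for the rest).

Bids in descending order: Bidder V $55800, then Bidder R $21000, then Bidder B $13500, then Bidder X $10000, then Bidder P $6400.
Bidder V has the top bid and wins; the price is the second-highest bid, $21000.
Bidder V's payoff = $55800 − $21000 = $34800. All other bidders lose, so their payoff is 0.

Payoffs: Bidder P $0, Bidder V $34800, Bidder X $0, Bidder R $0, Bidder B $0.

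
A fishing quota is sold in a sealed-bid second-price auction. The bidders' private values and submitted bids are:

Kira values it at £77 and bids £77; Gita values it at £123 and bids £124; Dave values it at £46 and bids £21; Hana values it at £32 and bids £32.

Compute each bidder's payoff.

Kira £0, Gita £46, Dave £0, Hana £0.

Sorted high to low: Gita £124; Kira £77; Hana £32; Dave £21.
Gita has the top bid and wins; the price is the second-highest bid, £77.
Gita's payoff = £123 − £77 = £46. All other bidders lose, so their payoff is 0.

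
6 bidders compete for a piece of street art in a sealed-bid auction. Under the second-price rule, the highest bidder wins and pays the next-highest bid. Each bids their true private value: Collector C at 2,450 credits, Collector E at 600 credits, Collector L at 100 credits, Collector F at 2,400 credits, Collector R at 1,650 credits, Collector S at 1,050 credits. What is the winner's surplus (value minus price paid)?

50 credits

Ordered from highest: Collector C 2,450 credits, then Collector F 2,400 credits, then Collector R 1,650 credits, then Collector S 1,050 credits, then Collector E 600 credits, then Collector L 100 credits.
Collector C wins with the top bid and pays the second-highest, 2,400 credits.
Surplus = 2,450 credits − 2,400 credits = 50 credits.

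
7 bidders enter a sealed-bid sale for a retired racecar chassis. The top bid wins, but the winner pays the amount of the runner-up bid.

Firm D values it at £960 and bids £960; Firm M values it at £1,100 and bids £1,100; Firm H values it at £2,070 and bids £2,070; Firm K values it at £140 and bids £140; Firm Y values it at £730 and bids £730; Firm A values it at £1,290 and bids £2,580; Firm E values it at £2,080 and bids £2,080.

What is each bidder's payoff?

Ordered from highest: Firm A £2,580; Firm E £2,080; Firm H £2,070; Firm M £1,100; Firm D £960; Firm Y £730; Firm K £140.
Firm A has the top bid and wins; the price is the second-highest bid, £2,080.
Firm A's payoff = £1,290 − £2,080 = -£790. All other bidders lose, so their payoff is 0.

Firm D £0, Firm M £0, Firm H £0, Firm K £0, Firm Y £0, Firm A -£790, Firm E £0.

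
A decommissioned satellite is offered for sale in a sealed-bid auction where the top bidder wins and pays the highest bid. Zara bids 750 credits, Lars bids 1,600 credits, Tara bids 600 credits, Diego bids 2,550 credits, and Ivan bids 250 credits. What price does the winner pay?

The winner pays 2,550 credits.

Sorted high to low: Diego 2,550 credits, then Lars 1,600 credits, then Zara 750 credits, then Tara 600 credits, then Ivan 250 credits.
Diego is the highest bidder, so Diego wins.
Under the first-price rule, the price is the highest bid: 2,550 credits.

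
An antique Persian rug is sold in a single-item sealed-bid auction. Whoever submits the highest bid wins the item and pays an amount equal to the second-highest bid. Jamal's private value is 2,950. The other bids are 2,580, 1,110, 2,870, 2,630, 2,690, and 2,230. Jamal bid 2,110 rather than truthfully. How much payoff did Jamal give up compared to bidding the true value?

Payoff forgone: 80.

The highest competing bid is 2,870.
Bidding truthfully at 2,950: Jamal has the top bid, wins, and pays the second-highest bid 2,870. Payoff = 2,950 − 2,870 = 80.
Bidding 2,110: the top bid is 2,870 (a rival), so Jamal loses. Payoff = 0.
Regret = truthful payoff − actual payoff = 80 − 0 = 80.
Deviating from a truthful bid can only lose payoff in a second-price auction — never gain.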